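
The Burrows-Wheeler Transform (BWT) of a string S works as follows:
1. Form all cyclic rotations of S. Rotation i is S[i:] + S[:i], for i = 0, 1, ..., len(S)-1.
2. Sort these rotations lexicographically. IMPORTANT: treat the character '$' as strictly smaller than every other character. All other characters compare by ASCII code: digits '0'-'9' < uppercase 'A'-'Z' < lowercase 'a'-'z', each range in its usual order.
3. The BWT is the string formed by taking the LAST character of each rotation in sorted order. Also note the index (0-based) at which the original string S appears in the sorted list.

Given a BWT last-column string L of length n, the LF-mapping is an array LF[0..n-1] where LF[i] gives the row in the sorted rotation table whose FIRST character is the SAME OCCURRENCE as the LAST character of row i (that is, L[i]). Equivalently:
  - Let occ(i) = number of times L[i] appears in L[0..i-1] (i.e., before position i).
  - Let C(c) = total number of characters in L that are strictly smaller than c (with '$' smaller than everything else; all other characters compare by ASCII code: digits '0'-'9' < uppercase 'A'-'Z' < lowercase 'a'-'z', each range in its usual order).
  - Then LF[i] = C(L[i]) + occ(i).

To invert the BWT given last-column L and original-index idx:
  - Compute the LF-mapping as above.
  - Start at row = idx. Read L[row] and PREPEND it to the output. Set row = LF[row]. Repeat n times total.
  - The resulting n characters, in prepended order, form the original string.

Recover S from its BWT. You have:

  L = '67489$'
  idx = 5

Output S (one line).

Answer: 98746$

Derivation:
LF mapping: 2 3 1 4 5 0
Walk LF starting at row 5, prepending L[row]:
  step 1: row=5, L[5]='$', prepend. Next row=LF[5]=0
  step 2: row=0, L[0]='6', prepend. Next row=LF[0]=2
  step 3: row=2, L[2]='4', prepend. Next row=LF[2]=1
  step 4: row=1, L[1]='7', prepend. Next row=LF[1]=3
  step 5: row=3, L[3]='8', prepend. Next row=LF[3]=4
  step 6: row=4, L[4]='9', prepend. Next row=LF[4]=5
Reversed output: 98746$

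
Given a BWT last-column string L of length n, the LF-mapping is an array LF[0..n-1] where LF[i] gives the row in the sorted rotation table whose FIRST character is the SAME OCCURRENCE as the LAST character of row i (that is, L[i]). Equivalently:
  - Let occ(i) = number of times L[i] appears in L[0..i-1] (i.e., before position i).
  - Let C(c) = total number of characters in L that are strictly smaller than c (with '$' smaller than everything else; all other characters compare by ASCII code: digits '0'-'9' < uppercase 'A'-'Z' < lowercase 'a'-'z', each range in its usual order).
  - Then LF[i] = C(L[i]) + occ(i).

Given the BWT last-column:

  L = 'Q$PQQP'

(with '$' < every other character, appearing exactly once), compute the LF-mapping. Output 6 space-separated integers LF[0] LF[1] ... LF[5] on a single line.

Answer: 3 0 1 4 5 2

Derivation:
Char counts: '$':1, 'P':2, 'Q':3
C (first-col start): C('$')=0, C('P')=1, C('Q')=3
L[0]='Q': occ=0, LF[0]=C('Q')+0=3+0=3
L[1]='$': occ=0, LF[1]=C('$')+0=0+0=0
L[2]='P': occ=0, LF[2]=C('P')+0=1+0=1
L[3]='Q': occ=1, LF[3]=C('Q')+1=3+1=4
L[4]='Q': occ=2, LF[4]=C('Q')+2=3+2=5
L[5]='P': occ=1, LF[5]=C('P')+1=1+1=2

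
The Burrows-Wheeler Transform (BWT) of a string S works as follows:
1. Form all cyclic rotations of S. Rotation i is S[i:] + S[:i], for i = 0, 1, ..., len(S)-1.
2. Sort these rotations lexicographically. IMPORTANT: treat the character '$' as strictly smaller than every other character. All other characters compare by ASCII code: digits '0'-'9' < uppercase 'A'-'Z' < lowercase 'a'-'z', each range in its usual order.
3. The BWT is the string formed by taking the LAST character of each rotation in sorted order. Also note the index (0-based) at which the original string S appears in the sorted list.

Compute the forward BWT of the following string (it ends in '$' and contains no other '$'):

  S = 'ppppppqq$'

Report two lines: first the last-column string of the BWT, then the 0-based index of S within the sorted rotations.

Answer: q$pppppqp
1

Derivation:
All 9 rotations (rotation i = S[i:]+S[:i]):
  rot[0] = ppppppqq$
  rot[1] = pppppqq$p
  rot[2] = ppppqq$pp
  rot[3] = pppqq$ppp
  rot[4] = ppqq$pppp
  rot[5] = pqq$ppppp
  rot[6] = qq$pppppp
  rot[7] = q$ppppppq
  rot[8] = $ppppppqq
Sorted (with $ < everything):
  sorted[0] = $ppppppqq  (last char: 'q')
  sorted[1] = ppppppqq$  (last char: '$')
  sorted[2] = pppppqq$p  (last char: 'p')
  sorted[3] = ppppqq$pp  (last char: 'p')
  sorted[4] = pppqq$ppp  (last char: 'p')
  sorted[5] = ppqq$pppp  (last char: 'p')
  sorted[6] = pqq$ppppp  (last char: 'p')
  sorted[7] = q$ppppppq  (last char: 'q')
  sorted[8] = qq$pppppp  (last char: 'p')
Last column: q$pppppqp
Original string S is at sorted index 1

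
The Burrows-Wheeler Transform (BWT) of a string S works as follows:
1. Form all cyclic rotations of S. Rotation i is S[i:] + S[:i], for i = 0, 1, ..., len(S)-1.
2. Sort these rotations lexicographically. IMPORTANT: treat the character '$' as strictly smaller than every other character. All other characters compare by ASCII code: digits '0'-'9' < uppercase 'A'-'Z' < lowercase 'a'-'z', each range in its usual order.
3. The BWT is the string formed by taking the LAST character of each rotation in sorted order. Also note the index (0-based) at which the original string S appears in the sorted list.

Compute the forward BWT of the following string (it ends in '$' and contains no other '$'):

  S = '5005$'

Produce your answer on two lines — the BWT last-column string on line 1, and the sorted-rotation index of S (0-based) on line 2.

All 5 rotations (rotation i = S[i:]+S[:i]):
  rot[0] = 5005$
  rot[1] = 005$5
  rot[2] = 05$50
  rot[3] = 5$500
  rot[4] = $5005
Sorted (with $ < everything):
  sorted[0] = $5005  (last char: '5')
  sorted[1] = 005$5  (last char: '5')
  sorted[2] = 05$50  (last char: '0')
  sorted[3] = 5$500  (last char: '0')
  sorted[4] = 5005$  (last char: '$')
Last column: 5500$
Original string S is at sorted index 4

Answer: 5500$
4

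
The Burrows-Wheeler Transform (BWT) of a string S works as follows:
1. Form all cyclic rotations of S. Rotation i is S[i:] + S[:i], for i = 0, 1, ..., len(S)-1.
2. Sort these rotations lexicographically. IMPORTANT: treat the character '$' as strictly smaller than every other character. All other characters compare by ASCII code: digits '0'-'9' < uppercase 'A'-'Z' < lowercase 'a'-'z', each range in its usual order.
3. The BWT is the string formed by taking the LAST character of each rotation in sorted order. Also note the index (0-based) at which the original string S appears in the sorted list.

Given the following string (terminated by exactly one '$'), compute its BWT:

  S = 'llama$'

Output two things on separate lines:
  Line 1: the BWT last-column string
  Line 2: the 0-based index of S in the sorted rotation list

Answer: amll$a
4

Derivation:
All 6 rotations (rotation i = S[i:]+S[:i]):
  rot[0] = llama$
  rot[1] = lama$l
  rot[2] = ama$ll
  rot[3] = ma$lla
  rot[4] = a$llam
  rot[5] = $llama
Sorted (with $ < everything):
  sorted[0] = $llama  (last char: 'a')
  sorted[1] = a$llam  (last char: 'm')
  sorted[2] = ama$ll  (last char: 'l')
  sorted[3] = lama$l  (last char: 'l')
  sorted[4] = llama$  (last char: '$')
  sorted[5] = ma$lla  (last char: 'a')
Last column: amll$a
Original string S is at sorted index 4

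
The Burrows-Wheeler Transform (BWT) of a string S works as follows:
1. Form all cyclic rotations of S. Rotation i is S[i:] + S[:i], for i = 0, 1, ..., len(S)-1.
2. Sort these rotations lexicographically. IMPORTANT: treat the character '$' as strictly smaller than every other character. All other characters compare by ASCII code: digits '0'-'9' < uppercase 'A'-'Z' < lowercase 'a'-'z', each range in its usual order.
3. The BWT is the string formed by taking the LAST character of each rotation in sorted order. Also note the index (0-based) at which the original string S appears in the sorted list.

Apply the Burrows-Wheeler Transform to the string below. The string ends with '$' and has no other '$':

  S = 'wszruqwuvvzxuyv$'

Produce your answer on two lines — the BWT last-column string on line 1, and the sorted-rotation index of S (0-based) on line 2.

All 16 rotations (rotation i = S[i:]+S[:i]):
  rot[0] = wszruqwuvvzxuyv$
  rot[1] = szruqwuvvzxuyv$w
  rot[2] = zruqwuvvzxuyv$ws
  rot[3] = ruqwuvvzxuyv$wsz
  rot[4] = uqwuvvzxuyv$wszr
  rot[5] = qwuvvzxuyv$wszru
  rot[6] = wuvvzxuyv$wszruq
  rot[7] = uvvzxuyv$wszruqw
  rot[8] = vvzxuyv$wszruqwu
  rot[9] = vzxuyv$wszruqwuv
  rot[10] = zxuyv$wszruqwuvv
  rot[11] = xuyv$wszruqwuvvz
  rot[12] = uyv$wszruqwuvvzx
  rot[13] = yv$wszruqwuvvzxu
  rot[14] = v$wszruqwuvvzxuy
  rot[15] = $wszruqwuvvzxuyv
Sorted (with $ < everything):
  sorted[0] = $wszruqwuvvzxuyv  (last char: 'v')
  sorted[1] = qwuvvzxuyv$wszru  (last char: 'u')
  sorted[2] = ruqwuvvzxuyv$wsz  (last char: 'z')
  sorted[3] = szruqwuvvzxuyv$w  (last char: 'w')
  sorted[4] = uqwuvvzxuyv$wszr  (last char: 'r')
  sorted[5] = uvvzxuyv$wszruqw  (last char: 'w')
  sorted[6] = uyv$wszruqwuvvzx  (last char: 'x')
  sorted[7] = v$wszruqwuvvzxuy  (last char: 'y')
  sorted[8] = vvzxuyv$wszruqwu  (last char: 'u')
  sorted[9] = vzxuyv$wszruqwuv  (last char: 'v')
  sorted[10] = wszruqwuvvzxuyv$  (last char: '$')
  sorted[11] = wuvvzxuyv$wszruq  (last char: 'q')
  sorted[12] = xuyv$wszruqwuvvz  (last char: 'z')
  sorted[13] = yv$wszruqwuvvzxu  (last char: 'u')
  sorted[14] = zruqwuvvzxuyv$ws  (last char: 's')
  sorted[15] = zxuyv$wszruqwuvv  (last char: 'v')
Last column: vuzwrwxyuv$qzusv
Original string S is at sorted index 10

Answer: vuzwrwxyuv$qzusv
10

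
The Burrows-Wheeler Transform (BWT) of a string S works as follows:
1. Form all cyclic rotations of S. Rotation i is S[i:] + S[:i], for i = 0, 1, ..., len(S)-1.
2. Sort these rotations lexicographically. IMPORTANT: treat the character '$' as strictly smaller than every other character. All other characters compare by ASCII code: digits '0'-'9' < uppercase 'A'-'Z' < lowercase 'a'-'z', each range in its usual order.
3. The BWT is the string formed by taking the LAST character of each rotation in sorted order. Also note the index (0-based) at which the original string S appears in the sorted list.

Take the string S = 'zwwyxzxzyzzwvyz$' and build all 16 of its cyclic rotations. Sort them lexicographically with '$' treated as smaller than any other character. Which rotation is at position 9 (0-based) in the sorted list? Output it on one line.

Answer: yzzwvyz$zwwyxzxz

Derivation:
All 16 rotations (rotation i = S[i:]+S[:i]):
  rot[0] = zwwyxzxzyzzwvyz$
  rot[1] = wwyxzxzyzzwvyz$z
  rot[2] = wyxzxzyzzwvyz$zw
  rot[3] = yxzxzyzzwvyz$zww
  rot[4] = xzxzyzzwvyz$zwwy
  rot[5] = zxzyzzwvyz$zwwyx
  rot[6] = xzyzzwvyz$zwwyxz
  rot[7] = zyzzwvyz$zwwyxzx
  rot[8] = yzzwvyz$zwwyxzxz
  rot[9] = zzwvyz$zwwyxzxzy
  rot[10] = zwvyz$zwwyxzxzyz
  rot[11] = wvyz$zwwyxzxzyzz
  rot[12] = vyz$zwwyxzxzyzzw
  rot[13] = yz$zwwyxzxzyzzwv
  rot[14] = z$zwwyxzxzyzzwvy
  rot[15] = $zwwyxzxzyzzwvyz
Sorted (with $ < everything):
  sorted[0] = $zwwyxzxzyzzwvyz
  sorted[1] = vyz$zwwyxzxzyzzw
  sorted[2] = wvyz$zwwyxzxzyzz
  sorted[3] = wwyxzxzyzzwvyz$z
  sorted[4] = wyxzxzyzzwvyz$zw
  sorted[5] = xzxzyzzwvyz$zwwy
  sorted[6] = xzyzzwvyz$zwwyxz
  sorted[7] = yxzxzyzzwvyz$zww
  sorted[8] = yz$zwwyxzxzyzzwv
  sorted[9] = yzzwvyz$zwwyxzxz
  sorted[10] = z$zwwyxzxzyzzwvy
  sorted[11] = zwvyz$zwwyxzxzyz
  sorted[12] = zwwyxzxzyzzwvyz$
  sorted[13] = zxzyzzwvyz$zwwyx
  sorted[14] = zyzzwvyz$zwwyxzx
  sorted[15] = zzwvyz$zwwyxzxzy
sorted[9] = yzzwvyz$zwwyxzxz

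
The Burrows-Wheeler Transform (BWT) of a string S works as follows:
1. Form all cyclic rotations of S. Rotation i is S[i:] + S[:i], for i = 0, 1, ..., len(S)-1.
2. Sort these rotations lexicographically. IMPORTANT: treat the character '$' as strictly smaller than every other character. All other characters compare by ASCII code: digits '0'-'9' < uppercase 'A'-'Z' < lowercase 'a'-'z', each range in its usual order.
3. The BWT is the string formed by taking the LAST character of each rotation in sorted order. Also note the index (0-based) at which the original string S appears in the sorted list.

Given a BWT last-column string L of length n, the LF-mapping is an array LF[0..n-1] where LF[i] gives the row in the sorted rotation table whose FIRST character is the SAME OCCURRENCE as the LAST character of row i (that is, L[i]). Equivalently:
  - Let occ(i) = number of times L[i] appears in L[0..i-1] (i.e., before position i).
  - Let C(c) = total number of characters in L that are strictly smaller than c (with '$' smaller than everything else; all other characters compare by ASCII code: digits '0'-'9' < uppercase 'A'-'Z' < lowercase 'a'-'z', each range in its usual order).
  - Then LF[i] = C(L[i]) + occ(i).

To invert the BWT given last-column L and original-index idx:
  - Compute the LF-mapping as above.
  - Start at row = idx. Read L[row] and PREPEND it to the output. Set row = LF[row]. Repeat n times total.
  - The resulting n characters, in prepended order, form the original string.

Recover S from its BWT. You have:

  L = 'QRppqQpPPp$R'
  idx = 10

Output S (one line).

LF mapping: 3 5 7 8 11 4 9 1 2 10 0 6
Walk LF starting at row 10, prepending L[row]:
  step 1: row=10, L[10]='$', prepend. Next row=LF[10]=0
  step 2: row=0, L[0]='Q', prepend. Next row=LF[0]=3
  step 3: row=3, L[3]='p', prepend. Next row=LF[3]=8
  step 4: row=8, L[8]='P', prepend. Next row=LF[8]=2
  step 5: row=2, L[2]='p', prepend. Next row=LF[2]=7
  step 6: row=7, L[7]='P', prepend. Next row=LF[7]=1
  step 7: row=1, L[1]='R', prepend. Next row=LF[1]=5
  step 8: row=5, L[5]='Q', prepend. Next row=LF[5]=4
  step 9: row=4, L[4]='q', prepend. Next row=LF[4]=11
  step 10: row=11, L[11]='R', prepend. Next row=LF[11]=6
  step 11: row=6, L[6]='p', prepend. Next row=LF[6]=9
  step 12: row=9, L[9]='p', prepend. Next row=LF[9]=10
Reversed output: ppRqQRPpPpQ$

Answer: ppRqQRPpPpQ$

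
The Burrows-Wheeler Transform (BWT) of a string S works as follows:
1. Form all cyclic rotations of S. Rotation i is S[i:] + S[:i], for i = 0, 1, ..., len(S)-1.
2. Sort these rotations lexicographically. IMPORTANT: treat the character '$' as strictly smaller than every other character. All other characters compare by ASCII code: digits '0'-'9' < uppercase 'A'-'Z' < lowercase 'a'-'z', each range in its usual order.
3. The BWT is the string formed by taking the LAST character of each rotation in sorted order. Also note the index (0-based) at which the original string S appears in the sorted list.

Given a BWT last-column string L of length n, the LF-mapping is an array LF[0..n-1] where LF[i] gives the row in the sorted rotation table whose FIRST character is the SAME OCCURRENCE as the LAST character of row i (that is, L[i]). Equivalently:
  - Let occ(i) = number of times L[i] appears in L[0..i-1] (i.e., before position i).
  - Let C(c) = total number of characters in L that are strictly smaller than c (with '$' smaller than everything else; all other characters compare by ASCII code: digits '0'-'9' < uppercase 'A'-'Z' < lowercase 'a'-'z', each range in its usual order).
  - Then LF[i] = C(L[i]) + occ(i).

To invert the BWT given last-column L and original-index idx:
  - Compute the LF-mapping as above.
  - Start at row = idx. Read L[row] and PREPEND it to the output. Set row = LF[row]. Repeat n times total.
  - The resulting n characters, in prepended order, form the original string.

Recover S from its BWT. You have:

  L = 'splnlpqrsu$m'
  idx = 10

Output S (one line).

Answer: srqppllnmus$

Derivation:
LF mapping: 9 5 1 4 2 6 7 8 10 11 0 3
Walk LF starting at row 10, prepending L[row]:
  step 1: row=10, L[10]='$', prepend. Next row=LF[10]=0
  step 2: row=0, L[0]='s', prepend. Next row=LF[0]=9
  step 3: row=9, L[9]='u', prepend. Next row=LF[9]=11
  step 4: row=11, L[11]='m', prepend. Next row=LF[11]=3
  step 5: row=3, L[3]='n', prepend. Next row=LF[3]=4
  step 6: row=4, L[4]='l', prepend. Next row=LF[4]=2
  step 7: row=2, L[2]='l', prepend. Next row=LF[2]=1
  step 8: row=1, L[1]='p', prepend. Next row=LF[1]=5
  step 9: row=5, L[5]='p', prepend. Next row=LF[5]=6
  step 10: row=6, L[6]='q', prepend. Next row=LF[6]=7
  step 11: row=7, L[7]='r', prepend. Next row=LF[7]=8
  step 12: row=8, L[8]='s', prepend. Next row=LF[8]=10
Reversed output: srqppllnmus$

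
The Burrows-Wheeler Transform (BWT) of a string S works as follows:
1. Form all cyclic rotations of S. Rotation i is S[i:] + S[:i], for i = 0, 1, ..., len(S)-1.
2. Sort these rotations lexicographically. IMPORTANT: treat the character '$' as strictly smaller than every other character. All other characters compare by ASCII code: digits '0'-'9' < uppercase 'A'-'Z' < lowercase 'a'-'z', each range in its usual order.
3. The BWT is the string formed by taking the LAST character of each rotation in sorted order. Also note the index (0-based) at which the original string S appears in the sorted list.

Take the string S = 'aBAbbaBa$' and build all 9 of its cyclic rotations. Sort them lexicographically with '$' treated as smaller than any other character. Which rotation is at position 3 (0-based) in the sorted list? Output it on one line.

All 9 rotations (rotation i = S[i:]+S[:i]):
  rot[0] = aBAbbaBa$
  rot[1] = BAbbaBa$a
  rot[2] = AbbaBa$aB
  rot[3] = bbaBa$aBA
  rot[4] = baBa$aBAb
  rot[5] = aBa$aBAbb
  rot[6] = Ba$aBAbba
  rot[7] = a$aBAbbaB
  rot[8] = $aBAbbaBa
Sorted (with $ < everything):
  sorted[0] = $aBAbbaBa
  sorted[1] = AbbaBa$aB
  sorted[2] = BAbbaBa$a
  sorted[3] = Ba$aBAbba
  sorted[4] = a$aBAbbaB
  sorted[5] = aBAbbaBa$
  sorted[6] = aBa$aBAbb
  sorted[7] = baBa$aBAb
  sorted[8] = bbaBa$aBA
sorted[3] = Ba$aBAbba

Answer: Ba$aBAbba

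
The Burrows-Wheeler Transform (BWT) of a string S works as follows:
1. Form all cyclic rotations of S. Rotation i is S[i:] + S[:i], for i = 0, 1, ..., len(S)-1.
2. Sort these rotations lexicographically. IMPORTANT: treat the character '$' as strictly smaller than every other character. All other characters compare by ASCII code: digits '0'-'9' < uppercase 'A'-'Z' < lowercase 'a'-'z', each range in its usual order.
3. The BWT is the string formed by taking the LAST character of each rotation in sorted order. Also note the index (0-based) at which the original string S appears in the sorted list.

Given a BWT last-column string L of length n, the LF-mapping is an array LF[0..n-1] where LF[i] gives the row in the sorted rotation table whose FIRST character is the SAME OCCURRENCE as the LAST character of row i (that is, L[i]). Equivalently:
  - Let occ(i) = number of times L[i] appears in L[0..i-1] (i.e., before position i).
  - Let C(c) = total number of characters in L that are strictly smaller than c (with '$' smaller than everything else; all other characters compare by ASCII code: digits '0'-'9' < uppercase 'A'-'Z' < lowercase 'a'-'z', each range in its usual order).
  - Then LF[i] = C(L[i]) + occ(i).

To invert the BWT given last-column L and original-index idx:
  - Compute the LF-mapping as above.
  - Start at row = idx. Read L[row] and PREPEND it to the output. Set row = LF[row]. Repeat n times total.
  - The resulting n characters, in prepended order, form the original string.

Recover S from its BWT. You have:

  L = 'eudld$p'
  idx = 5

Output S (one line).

LF mapping: 3 6 1 4 2 0 5
Walk LF starting at row 5, prepending L[row]:
  step 1: row=5, L[5]='$', prepend. Next row=LF[5]=0
  step 2: row=0, L[0]='e', prepend. Next row=LF[0]=3
  step 3: row=3, L[3]='l', prepend. Next row=LF[3]=4
  step 4: row=4, L[4]='d', prepend. Next row=LF[4]=2
  step 5: row=2, L[2]='d', prepend. Next row=LF[2]=1
  step 6: row=1, L[1]='u', prepend. Next row=LF[1]=6
  step 7: row=6, L[6]='p', prepend. Next row=LF[6]=5
Reversed output: puddle$

Answer: puddle$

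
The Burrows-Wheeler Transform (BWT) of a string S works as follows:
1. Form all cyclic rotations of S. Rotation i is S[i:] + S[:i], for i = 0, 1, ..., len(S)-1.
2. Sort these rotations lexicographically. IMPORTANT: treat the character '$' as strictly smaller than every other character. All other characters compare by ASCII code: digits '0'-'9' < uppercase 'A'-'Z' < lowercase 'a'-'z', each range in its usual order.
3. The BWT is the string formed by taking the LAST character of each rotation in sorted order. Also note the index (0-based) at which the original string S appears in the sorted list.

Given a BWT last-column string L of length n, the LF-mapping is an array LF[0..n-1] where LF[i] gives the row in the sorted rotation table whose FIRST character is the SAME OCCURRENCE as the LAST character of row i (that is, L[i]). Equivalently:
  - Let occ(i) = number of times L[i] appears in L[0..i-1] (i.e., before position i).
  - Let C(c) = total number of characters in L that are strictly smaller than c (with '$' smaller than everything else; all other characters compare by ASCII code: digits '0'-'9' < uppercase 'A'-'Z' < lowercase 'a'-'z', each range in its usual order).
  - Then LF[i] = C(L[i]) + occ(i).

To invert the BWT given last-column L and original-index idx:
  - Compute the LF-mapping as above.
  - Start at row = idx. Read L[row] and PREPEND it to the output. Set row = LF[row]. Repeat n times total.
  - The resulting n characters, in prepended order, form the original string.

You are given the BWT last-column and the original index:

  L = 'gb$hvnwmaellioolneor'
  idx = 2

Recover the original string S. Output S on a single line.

Answer: balloonoverwhelming$

Derivation:
LF mapping: 5 2 0 6 18 12 19 11 1 3 8 9 7 14 15 10 13 4 16 17
Walk LF starting at row 2, prepending L[row]:
  step 1: row=2, L[2]='$', prepend. Next row=LF[2]=0
  step 2: row=0, L[0]='g', prepend. Next row=LF[0]=5
  step 3: row=5, L[5]='n', prepend. Next row=LF[5]=12
  step 4: row=12, L[12]='i', prepend. Next row=LF[12]=7
  step 5: row=7, L[7]='m', prepend. Next row=LF[7]=11
  step 6: row=11, L[11]='l', prepend. Next row=LF[11]=9
  step 7: row=9, L[9]='e', prepend. Next row=LF[9]=3
  step 8: row=3, L[3]='h', prepend. Next row=LF[3]=6
  step 9: row=6, L[6]='w', prepend. Next row=LF[6]=19
  step 10: row=19, L[19]='r', prepend. Next row=LF[19]=17
  step 11: row=17, L[17]='e', prepend. Next row=LF[17]=4
  step 12: row=4, L[4]='v', prepend. Next row=LF[4]=18
  step 13: row=18, L[18]='o', prepend. Next row=LF[18]=16
  step 14: row=16, L[16]='n', prepend. Next row=LF[16]=13
  step 15: row=13, L[13]='o', prepend. Next row=LF[13]=14
  step 16: row=14, L[14]='o', prepend. Next row=LF[14]=15
  step 17: row=15, L[15]='l', prepend. Next row=LF[15]=10
  step 18: row=10, L[10]='l', prepend. Next row=LF[10]=8
  step 19: row=8, L[8]='a', prepend. Next row=LF[8]=1
  step 20: row=1, L[1]='b', prepend. Next row=LF[1]=2
Reversed output: balloonoverwhelming$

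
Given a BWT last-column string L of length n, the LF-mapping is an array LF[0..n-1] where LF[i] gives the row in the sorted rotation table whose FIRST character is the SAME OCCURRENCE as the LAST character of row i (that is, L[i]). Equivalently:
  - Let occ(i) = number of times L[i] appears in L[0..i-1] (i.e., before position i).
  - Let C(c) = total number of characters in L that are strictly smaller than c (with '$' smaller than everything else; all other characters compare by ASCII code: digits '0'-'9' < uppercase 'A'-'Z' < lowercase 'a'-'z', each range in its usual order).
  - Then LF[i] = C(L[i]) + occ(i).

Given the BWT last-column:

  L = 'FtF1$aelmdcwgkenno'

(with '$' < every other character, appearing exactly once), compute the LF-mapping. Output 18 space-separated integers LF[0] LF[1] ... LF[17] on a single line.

Char counts: '$':1, '1':1, 'F':2, 'a':1, 'c':1, 'd':1, 'e':2, 'g':1, 'k':1, 'l':1, 'm':1, 'n':2, 'o':1, 't':1, 'w':1
C (first-col start): C('$')=0, C('1')=1, C('F')=2, C('a')=4, C('c')=5, C('d')=6, C('e')=7, C('g')=9, C('k')=10, C('l')=11, C('m')=12, C('n')=13, C('o')=15, C('t')=16, C('w')=17
L[0]='F': occ=0, LF[0]=C('F')+0=2+0=2
L[1]='t': occ=0, LF[1]=C('t')+0=16+0=16
L[2]='F': occ=1, LF[2]=C('F')+1=2+1=3
L[3]='1': occ=0, LF[3]=C('1')+0=1+0=1
L[4]='$': occ=0, LF[4]=C('$')+0=0+0=0
L[5]='a': occ=0, LF[5]=C('a')+0=4+0=4
L[6]='e': occ=0, LF[6]=C('e')+0=7+0=7
L[7]='l': occ=0, LF[7]=C('l')+0=11+0=11
L[8]='m': occ=0, LF[8]=C('m')+0=12+0=12
L[9]='d': occ=0, LF[9]=C('d')+0=6+0=6
L[10]='c': occ=0, LF[10]=C('c')+0=5+0=5
L[11]='w': occ=0, LF[11]=C('w')+0=17+0=17
L[12]='g': occ=0, LF[12]=C('g')+0=9+0=9
L[13]='k': occ=0, LF[13]=C('k')+0=10+0=10
L[14]='e': occ=1, LF[14]=C('e')+1=7+1=8
L[15]='n': occ=0, LF[15]=C('n')+0=13+0=13
L[16]='n': occ=1, LF[16]=C('n')+1=13+1=14
L[17]='o': occ=0, LF[17]=C('o')+0=15+0=15

Answer: 2 16 3 1 0 4 7 11 12 6 5 17 9 10 8 13 14 15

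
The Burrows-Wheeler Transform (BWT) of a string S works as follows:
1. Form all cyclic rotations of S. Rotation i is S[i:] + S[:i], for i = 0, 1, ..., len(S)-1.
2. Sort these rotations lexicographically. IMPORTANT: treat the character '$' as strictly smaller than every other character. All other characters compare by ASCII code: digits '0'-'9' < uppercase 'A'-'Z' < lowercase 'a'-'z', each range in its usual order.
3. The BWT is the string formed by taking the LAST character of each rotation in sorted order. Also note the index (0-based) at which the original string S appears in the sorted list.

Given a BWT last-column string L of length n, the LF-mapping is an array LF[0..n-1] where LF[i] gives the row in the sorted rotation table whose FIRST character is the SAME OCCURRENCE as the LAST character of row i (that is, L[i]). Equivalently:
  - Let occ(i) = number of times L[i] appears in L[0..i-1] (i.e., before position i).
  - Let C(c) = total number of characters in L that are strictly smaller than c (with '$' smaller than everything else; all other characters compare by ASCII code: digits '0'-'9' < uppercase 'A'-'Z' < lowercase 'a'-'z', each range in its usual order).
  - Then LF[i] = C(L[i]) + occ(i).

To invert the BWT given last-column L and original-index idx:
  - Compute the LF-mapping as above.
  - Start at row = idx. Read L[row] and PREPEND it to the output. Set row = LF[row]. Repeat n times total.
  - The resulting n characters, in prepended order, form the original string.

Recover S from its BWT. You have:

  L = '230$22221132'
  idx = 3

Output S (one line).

Answer: 12330122222$

Derivation:
LF mapping: 4 10 1 0 5 6 7 8 2 3 11 9
Walk LF starting at row 3, prepending L[row]:
  step 1: row=3, L[3]='$', prepend. Next row=LF[3]=0
  step 2: row=0, L[0]='2', prepend. Next row=LF[0]=4
  step 3: row=4, L[4]='2', prepend. Next row=LF[4]=5
  step 4: row=5, L[5]='2', prepend. Next row=LF[5]=6
  step 5: row=6, L[6]='2', prepend. Next row=LF[6]=7
  step 6: row=7, L[7]='2', prepend. Next row=LF[7]=8
  step 7: row=8, L[8]='1', prepend. Next row=LF[8]=2
  step 8: row=2, L[2]='0', prepend. Next row=LF[2]=1
  step 9: row=1, L[1]='3', prepend. Next row=LF[1]=10
  step 10: row=10, L[10]='3', prepend. Next row=LF[10]=11
  step 11: row=11, L[11]='2', prepend. Next row=LF[11]=9
  step 12: row=9, L[9]='1', prepend. Next row=LF[9]=3
Reversed output: 12330122222$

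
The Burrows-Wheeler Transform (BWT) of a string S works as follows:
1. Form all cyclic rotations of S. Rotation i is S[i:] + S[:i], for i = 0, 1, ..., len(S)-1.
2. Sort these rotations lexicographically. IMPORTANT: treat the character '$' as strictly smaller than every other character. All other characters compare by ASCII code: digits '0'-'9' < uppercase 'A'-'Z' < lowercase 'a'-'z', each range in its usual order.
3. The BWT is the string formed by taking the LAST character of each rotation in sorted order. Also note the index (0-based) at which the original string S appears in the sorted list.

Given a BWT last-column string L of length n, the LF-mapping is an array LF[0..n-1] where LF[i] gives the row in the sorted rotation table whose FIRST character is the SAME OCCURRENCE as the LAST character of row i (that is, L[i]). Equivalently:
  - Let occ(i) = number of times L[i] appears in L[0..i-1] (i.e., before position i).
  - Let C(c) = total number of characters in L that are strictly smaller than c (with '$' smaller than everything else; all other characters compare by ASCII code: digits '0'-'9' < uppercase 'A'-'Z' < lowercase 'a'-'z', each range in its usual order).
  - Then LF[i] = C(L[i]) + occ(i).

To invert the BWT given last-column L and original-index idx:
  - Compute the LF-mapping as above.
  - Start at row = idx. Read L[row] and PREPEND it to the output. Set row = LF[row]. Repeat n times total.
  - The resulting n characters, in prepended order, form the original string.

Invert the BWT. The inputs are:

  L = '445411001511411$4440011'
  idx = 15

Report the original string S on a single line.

LF mapping: 14 15 21 16 5 6 1 2 7 22 8 9 17 10 11 0 18 19 20 3 4 12 13
Walk LF starting at row 15, prepending L[row]:
  step 1: row=15, L[15]='$', prepend. Next row=LF[15]=0
  step 2: row=0, L[0]='4', prepend. Next row=LF[0]=14
  step 3: row=14, L[14]='1', prepend. Next row=LF[14]=11
  step 4: row=11, L[11]='1', prepend. Next row=LF[11]=9
  step 5: row=9, L[9]='5', prepend. Next row=LF[9]=22
  step 6: row=22, L[22]='1', prepend. Next row=LF[22]=13
  step 7: row=13, L[13]='1', prepend. Next row=LF[13]=10
  step 8: row=10, L[10]='1', prepend. Next row=LF[10]=8
  step 9: row=8, L[8]='1', prepend. Next row=LF[8]=7
  step 10: row=7, L[7]='0', prepend. Next row=LF[7]=2
  step 11: row=2, L[2]='5', prepend. Next row=LF[2]=21
  step 12: row=21, L[21]='1', prepend. Next row=LF[21]=12
  step 13: row=12, L[12]='4', prepend. Next row=LF[12]=17
  step 14: row=17, L[17]='4', prepend. Next row=LF[17]=19
  step 15: row=19, L[19]='0', prepend. Next row=LF[19]=3
  step 16: row=3, L[3]='4', prepend. Next row=LF[3]=16
  step 17: row=16, L[16]='4', prepend. Next row=LF[16]=18
  step 18: row=18, L[18]='4', prepend. Next row=LF[18]=20
  step 19: row=20, L[20]='0', prepend. Next row=LF[20]=4
  step 20: row=4, L[4]='1', prepend. Next row=LF[4]=5
  step 21: row=5, L[5]='1', prepend. Next row=LF[5]=6
  step 22: row=6, L[6]='0', prepend. Next row=LF[6]=1
  step 23: row=1, L[1]='4', prepend. Next row=LF[1]=15
Reversed output: 4011044404415011115114$

Answer: 4011044404415011115114$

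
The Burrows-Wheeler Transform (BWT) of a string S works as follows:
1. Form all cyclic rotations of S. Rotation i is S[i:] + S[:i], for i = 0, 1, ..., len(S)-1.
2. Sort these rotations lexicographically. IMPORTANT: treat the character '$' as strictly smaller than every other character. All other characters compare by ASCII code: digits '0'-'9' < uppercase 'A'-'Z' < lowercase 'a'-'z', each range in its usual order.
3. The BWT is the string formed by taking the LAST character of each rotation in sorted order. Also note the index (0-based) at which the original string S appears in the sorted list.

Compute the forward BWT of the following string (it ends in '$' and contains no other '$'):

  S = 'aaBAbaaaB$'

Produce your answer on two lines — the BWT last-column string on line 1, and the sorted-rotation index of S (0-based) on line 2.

All 10 rotations (rotation i = S[i:]+S[:i]):
  rot[0] = aaBAbaaaB$
  rot[1] = aBAbaaaB$a
  rot[2] = BAbaaaB$aa
  rot[3] = AbaaaB$aaB
  rot[4] = baaaB$aaBA
  rot[5] = aaaB$aaBAb
  rot[6] = aaB$aaBAba
  rot[7] = aB$aaBAbaa
  rot[8] = B$aaBAbaaa
  rot[9] = $aaBAbaaaB
Sorted (with $ < everything):
  sorted[0] = $aaBAbaaaB  (last char: 'B')
  sorted[1] = AbaaaB$aaB  (last char: 'B')
  sorted[2] = B$aaBAbaaa  (last char: 'a')
  sorted[3] = BAbaaaB$aa  (last char: 'a')
  sorted[4] = aB$aaBAbaa  (last char: 'a')
  sorted[5] = aBAbaaaB$a  (last char: 'a')
  sorted[6] = aaB$aaBAba  (last char: 'a')
  sorted[7] = aaBAbaaaB$  (last char: '$')
  sorted[8] = aaaB$aaBAb  (last char: 'b')
  sorted[9] = baaaB$aaBA  (last char: 'A')
Last column: BBaaaaa$bA
Original string S is at sorted index 7

Answer: BBaaaaa$bA
7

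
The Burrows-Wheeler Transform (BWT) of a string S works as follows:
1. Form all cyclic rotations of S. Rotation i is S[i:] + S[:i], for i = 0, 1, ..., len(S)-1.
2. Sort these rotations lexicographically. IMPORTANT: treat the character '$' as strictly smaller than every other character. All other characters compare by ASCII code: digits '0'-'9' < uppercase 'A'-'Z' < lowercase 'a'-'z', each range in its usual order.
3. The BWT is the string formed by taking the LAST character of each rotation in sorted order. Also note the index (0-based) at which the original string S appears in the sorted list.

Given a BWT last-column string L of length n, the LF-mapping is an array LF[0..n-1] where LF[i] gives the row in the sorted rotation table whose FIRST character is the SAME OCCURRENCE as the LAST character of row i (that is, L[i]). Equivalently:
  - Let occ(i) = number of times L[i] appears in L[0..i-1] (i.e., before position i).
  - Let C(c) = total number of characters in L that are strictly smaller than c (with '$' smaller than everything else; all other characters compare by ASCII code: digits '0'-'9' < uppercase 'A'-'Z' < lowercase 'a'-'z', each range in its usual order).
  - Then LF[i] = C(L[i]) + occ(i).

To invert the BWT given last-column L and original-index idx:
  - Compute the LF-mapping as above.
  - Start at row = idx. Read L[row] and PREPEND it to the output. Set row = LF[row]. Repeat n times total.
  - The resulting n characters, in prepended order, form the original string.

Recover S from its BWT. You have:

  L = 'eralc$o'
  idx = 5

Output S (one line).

LF mapping: 3 6 1 4 2 0 5
Walk LF starting at row 5, prepending L[row]:
  step 1: row=5, L[5]='$', prepend. Next row=LF[5]=0
  step 2: row=0, L[0]='e', prepend. Next row=LF[0]=3
  step 3: row=3, L[3]='l', prepend. Next row=LF[3]=4
  step 4: row=4, L[4]='c', prepend. Next row=LF[4]=2
  step 5: row=2, L[2]='a', prepend. Next row=LF[2]=1
  step 6: row=1, L[1]='r', prepend. Next row=LF[1]=6
  step 7: row=6, L[6]='o', prepend. Next row=LF[6]=5
Reversed output: oracle$

Answer: oracle$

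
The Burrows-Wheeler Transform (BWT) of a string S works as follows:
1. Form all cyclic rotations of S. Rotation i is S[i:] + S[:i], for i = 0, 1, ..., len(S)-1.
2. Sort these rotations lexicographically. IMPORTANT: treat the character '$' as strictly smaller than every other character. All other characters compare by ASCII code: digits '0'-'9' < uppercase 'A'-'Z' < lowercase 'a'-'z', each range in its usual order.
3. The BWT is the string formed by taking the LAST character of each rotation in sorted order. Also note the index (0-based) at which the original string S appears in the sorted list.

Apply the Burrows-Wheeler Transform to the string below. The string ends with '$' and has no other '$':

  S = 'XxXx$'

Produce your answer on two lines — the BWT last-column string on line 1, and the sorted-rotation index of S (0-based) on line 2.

Answer: xx$XX
2

Derivation:
All 5 rotations (rotation i = S[i:]+S[:i]):
  rot[0] = XxXx$
  rot[1] = xXx$X
  rot[2] = Xx$Xx
  rot[3] = x$XxX
  rot[4] = $XxXx
Sorted (with $ < everything):
  sorted[0] = $XxXx  (last char: 'x')
  sorted[1] = Xx$Xx  (last char: 'x')
  sorted[2] = XxXx$  (last char: '$')
  sorted[3] = x$XxX  (last char: 'X')
  sorted[4] = xXx$X  (last char: 'X')
Last column: xx$XX
Original string S is at sorted index 2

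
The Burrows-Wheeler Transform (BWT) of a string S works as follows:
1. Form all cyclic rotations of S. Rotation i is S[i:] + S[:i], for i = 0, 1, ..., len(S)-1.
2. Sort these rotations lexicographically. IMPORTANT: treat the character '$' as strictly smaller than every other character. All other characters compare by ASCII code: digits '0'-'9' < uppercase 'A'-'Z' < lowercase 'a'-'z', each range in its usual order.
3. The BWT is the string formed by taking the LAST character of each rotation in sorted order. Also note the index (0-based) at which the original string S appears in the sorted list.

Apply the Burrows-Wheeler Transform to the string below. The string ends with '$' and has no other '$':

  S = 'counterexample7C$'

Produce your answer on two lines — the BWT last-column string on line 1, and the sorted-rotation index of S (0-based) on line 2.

All 17 rotations (rotation i = S[i:]+S[:i]):
  rot[0] = counterexample7C$
  rot[1] = ounterexample7C$c
  rot[2] = unterexample7C$co
  rot[3] = nterexample7C$cou
  rot[4] = terexample7C$coun
  rot[5] = erexample7C$count
  rot[6] = rexample7C$counte
  rot[7] = example7C$counter
  rot[8] = xample7C$countere
  rot[9] = ample7C$counterex
  rot[10] = mple7C$counterexa
  rot[11] = ple7C$counterexam
  rot[12] = le7C$counterexamp
  rot[13] = e7C$counterexampl
  rot[14] = 7C$counterexample
  rot[15] = C$counterexample7
  rot[16] = $counterexample7C
Sorted (with $ < everything):
  sorted[0] = $counterexample7C  (last char: 'C')
  sorted[1] = 7C$counterexample  (last char: 'e')
  sorted[2] = C$counterexample7  (last char: '7')
  sorted[3] = ample7C$counterex  (last char: 'x')
  sorted[4] = counterexample7C$  (last char: '$')
  sorted[5] = e7C$counterexampl  (last char: 'l')
  sorted[6] = erexample7C$count  (last char: 't')
  sorted[7] = example7C$counter  (last char: 'r')
  sorted[8] = le7C$counterexamp  (last char: 'p')
  sorted[9] = mple7C$counterexa  (last char: 'a')
  sorted[10] = nterexample7C$cou  (last char: 'u')
  sorted[11] = ounterexample7C$c  (last char: 'c')
  sorted[12] = ple7C$counterexam  (last char: 'm')
  sorted[13] = rexample7C$counte  (last char: 'e')
  sorted[14] = terexample7C$coun  (last char: 'n')
  sorted[15] = unterexample7C$co  (last char: 'o')
  sorted[16] = xample7C$countere  (last char: 'e')
Last column: Ce7x$ltrpaucmenoe
Original string S is at sorted index 4

Answer: Ce7x$ltrpaucmenoe
4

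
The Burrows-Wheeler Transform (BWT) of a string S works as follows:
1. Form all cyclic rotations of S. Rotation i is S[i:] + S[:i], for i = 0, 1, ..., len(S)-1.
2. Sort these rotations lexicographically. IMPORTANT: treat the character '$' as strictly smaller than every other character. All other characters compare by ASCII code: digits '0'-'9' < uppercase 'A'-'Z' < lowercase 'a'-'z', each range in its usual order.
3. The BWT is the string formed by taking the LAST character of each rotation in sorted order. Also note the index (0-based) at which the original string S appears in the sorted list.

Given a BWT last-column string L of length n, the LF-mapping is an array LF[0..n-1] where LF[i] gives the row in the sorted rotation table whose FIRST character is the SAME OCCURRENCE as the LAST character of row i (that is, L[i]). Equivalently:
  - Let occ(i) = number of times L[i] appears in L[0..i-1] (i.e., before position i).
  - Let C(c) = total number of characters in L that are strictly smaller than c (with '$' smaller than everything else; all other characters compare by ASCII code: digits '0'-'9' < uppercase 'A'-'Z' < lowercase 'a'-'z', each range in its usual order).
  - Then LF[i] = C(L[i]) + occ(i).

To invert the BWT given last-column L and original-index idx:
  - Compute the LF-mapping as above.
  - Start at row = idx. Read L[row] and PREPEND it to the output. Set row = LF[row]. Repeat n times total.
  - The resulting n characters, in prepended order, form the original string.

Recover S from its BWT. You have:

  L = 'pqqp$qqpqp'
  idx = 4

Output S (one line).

Answer: pqqqppqqp$

Derivation:
LF mapping: 1 5 6 2 0 7 8 3 9 4
Walk LF starting at row 4, prepending L[row]:
  step 1: row=4, L[4]='$', prepend. Next row=LF[4]=0
  step 2: row=0, L[0]='p', prepend. Next row=LF[0]=1
  step 3: row=1, L[1]='q', prepend. Next row=LF[1]=5
  step 4: row=5, L[5]='q', prepend. Next row=LF[5]=7
  step 5: row=7, L[7]='p', prepend. Next row=LF[7]=3
  step 6: row=3, L[3]='p', prepend. Next row=LF[3]=2
  step 7: row=2, L[2]='q', prepend. Next row=LF[2]=6
  step 8: row=6, L[6]='q', prepend. Next row=LF[6]=8
  step 9: row=8, L[8]='q', prepend. Next row=LF[8]=9
  step 10: row=9, L[9]='p', prepend. Next row=LF[9]=4
Reversed output: pqqqppqqp$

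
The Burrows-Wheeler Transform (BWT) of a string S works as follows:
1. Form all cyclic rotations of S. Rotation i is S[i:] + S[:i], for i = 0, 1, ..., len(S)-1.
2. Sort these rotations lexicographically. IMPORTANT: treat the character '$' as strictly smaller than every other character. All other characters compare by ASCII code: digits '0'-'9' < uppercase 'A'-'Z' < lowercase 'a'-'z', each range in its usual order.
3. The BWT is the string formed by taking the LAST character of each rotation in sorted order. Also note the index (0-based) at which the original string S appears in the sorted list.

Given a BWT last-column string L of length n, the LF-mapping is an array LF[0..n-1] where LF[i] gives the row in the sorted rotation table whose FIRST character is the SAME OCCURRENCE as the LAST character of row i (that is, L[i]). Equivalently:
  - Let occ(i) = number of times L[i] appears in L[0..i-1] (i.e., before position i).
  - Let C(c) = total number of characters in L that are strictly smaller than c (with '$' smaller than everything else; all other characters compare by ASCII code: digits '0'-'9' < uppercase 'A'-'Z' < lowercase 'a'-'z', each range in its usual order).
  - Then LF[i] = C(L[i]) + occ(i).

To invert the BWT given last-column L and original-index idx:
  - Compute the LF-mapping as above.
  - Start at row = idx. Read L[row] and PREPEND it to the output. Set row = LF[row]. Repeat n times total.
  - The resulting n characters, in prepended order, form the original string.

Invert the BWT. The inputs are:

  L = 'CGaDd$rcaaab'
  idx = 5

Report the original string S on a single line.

LF mapping: 1 3 4 2 10 0 11 9 5 6 7 8
Walk LF starting at row 5, prepending L[row]:
  step 1: row=5, L[5]='$', prepend. Next row=LF[5]=0
  step 2: row=0, L[0]='C', prepend. Next row=LF[0]=1
  step 3: row=1, L[1]='G', prepend. Next row=LF[1]=3
  step 4: row=3, L[3]='D', prepend. Next row=LF[3]=2
  step 5: row=2, L[2]='a', prepend. Next row=LF[2]=4
  step 6: row=4, L[4]='d', prepend. Next row=LF[4]=10
  step 7: row=10, L[10]='a', prepend. Next row=LF[10]=7
  step 8: row=7, L[7]='c', prepend. Next row=LF[7]=9
  step 9: row=9, L[9]='a', prepend. Next row=LF[9]=6
  step 10: row=6, L[6]='r', prepend. Next row=LF[6]=11
  step 11: row=11, L[11]='b', prepend. Next row=LF[11]=8
  step 12: row=8, L[8]='a', prepend. Next row=LF[8]=5
Reversed output: abracadaDGC$

Answer: abracadaDGC$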